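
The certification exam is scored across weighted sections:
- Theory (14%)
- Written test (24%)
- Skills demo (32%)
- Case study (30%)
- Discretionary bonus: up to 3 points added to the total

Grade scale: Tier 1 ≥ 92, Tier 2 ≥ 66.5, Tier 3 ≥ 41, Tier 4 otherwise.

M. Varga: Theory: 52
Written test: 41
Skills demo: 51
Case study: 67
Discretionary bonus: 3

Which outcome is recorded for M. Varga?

Tier 3

Weighted total:
  Theory 52 × 0.14 = 7.28
  Written test 41 × 0.24 = 9.84
  Skills demo 51 × 0.32 = 16.32
  Case study 67 × 0.3 = 20.1
Sum = 53.54
Discretionary bonus: 53.54 + 3 = 56.54
56.54 is ≥ 41 and < 66.5 → Tier 3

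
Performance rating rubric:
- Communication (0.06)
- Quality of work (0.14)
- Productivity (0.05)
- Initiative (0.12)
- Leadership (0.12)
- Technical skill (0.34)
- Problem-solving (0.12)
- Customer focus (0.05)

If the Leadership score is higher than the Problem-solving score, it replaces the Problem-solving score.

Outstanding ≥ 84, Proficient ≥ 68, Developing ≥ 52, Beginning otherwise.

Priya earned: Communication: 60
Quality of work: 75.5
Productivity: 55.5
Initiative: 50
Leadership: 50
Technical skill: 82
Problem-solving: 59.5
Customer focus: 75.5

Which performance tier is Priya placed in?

Developing

Leadership (50) ≤ Problem-solving (59.5), so Problem-solving stays at 59.5.
Weighted total:
  Communication 60 × 0.06 = 3.6
  Quality of work 75.5 × 0.14 = 10.57
  Productivity 55.5 × 0.05 = 2.775
  Initiative 50 × 0.12 = 6
  Leadership 50 × 0.12 = 6
  Technical skill 82 × 0.34 = 27.88
  Problem-solving 59.5 × 0.12 = 7.14
  Customer focus 75.5 × 0.05 = 3.775
Sum = 67.74
67.74 is ≥ 52 and < 68 → Developing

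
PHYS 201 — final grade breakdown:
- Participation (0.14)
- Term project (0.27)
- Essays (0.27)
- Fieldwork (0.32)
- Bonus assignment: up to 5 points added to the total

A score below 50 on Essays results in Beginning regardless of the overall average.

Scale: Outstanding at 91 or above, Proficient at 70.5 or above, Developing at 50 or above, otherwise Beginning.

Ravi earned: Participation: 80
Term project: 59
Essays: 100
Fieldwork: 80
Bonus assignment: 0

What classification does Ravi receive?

Essays score 100 ≥ 50: minimum met.
Weighted total:
  Participation 80 × 0.14 = 11.2
  Term project 59 × 0.27 = 15.93
  Essays 100 × 0.27 = 27
  Fieldwork 80 × 0.32 = 25.6
Sum = 79.73
Bonus assignment: 79.73 + 0 = 79.73
79.73 is ≥ 70.5 and < 91 → Proficient

Proficient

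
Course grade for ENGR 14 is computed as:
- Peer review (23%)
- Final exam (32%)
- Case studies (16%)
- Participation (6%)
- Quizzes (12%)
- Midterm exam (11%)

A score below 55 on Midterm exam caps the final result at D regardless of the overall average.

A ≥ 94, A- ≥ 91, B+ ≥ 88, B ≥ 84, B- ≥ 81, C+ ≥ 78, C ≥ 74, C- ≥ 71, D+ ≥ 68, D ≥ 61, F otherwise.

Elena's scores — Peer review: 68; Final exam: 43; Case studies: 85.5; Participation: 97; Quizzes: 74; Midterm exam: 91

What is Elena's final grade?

Midterm exam score 91 ≥ 55: minimum met.
Weighted total:
  Peer review 68 × 0.23 = 15.64
  Final exam 43 × 0.32 = 13.76
  Case studies 85.5 × 0.16 = 13.68
  Participation 97 × 0.06 = 5.82
  Quizzes 74 × 0.12 = 8.88
  Midterm exam 91 × 0.11 = 10.01
Sum = 67.79
67.79 is ≥ 61 and < 68 → D

D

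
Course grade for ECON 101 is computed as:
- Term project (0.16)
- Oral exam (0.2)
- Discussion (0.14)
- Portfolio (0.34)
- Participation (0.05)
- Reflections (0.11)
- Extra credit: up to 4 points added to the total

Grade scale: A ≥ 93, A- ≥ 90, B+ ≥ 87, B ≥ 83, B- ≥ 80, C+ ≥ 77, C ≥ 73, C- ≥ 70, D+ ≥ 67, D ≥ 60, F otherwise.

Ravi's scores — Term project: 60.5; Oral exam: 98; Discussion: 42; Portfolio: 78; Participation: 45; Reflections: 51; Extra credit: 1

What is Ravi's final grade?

C-

Weighted total:
  Term project 60.5 × 0.16 = 9.68
  Oral exam 98 × 0.2 = 19.6
  Discussion 42 × 0.14 = 5.88
  Portfolio 78 × 0.34 = 26.52
  Participation 45 × 0.05 = 2.25
  Reflections 51 × 0.11 = 5.61
Sum = 69.54
Extra credit: 69.54 + 1 = 70.54
70.54 is ≥ 70 and < 73 → C-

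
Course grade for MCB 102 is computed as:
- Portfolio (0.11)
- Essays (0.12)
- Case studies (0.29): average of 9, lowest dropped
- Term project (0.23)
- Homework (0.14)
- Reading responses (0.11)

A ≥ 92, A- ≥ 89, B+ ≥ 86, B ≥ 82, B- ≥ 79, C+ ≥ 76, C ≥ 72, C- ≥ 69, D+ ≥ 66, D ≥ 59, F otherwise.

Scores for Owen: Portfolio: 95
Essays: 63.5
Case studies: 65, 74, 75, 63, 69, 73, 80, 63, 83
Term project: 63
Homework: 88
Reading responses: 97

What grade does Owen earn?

C+

Case studies: drop 63 → average of remaining 8 = 582/8 = 72.75
Weighted total:
  Portfolio 95 × 0.11 = 10.45
  Essays 63.5 × 0.12 = 7.62
  Case studies 72.75 × 0.29 = 21.0975
  Term project 63 × 0.23 = 14.49
  Homework 88 × 0.14 = 12.32
  Reading responses 97 × 0.11 = 10.67
Sum = 76.6475
76.6475 is ≥ 76 and < 79 → C+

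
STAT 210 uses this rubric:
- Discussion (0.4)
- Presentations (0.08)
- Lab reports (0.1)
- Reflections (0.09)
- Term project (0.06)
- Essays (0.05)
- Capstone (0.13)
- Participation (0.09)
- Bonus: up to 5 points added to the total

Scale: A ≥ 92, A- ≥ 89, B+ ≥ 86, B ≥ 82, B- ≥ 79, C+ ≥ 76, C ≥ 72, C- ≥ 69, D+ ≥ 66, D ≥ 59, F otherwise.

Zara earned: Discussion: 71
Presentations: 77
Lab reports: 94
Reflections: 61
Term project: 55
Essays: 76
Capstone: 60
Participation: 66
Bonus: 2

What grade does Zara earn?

C

Weighted total:
  Discussion 71 × 0.4 = 28.4
  Presentations 77 × 0.08 = 6.16
  Lab reports 94 × 0.1 = 9.4
  Reflections 61 × 0.09 = 5.49
  Term project 55 × 0.06 = 3.3
  Essays 76 × 0.05 = 3.8
  Capstone 60 × 0.13 = 7.8
  Participation 66 × 0.09 = 5.94
Sum = 70.29
Bonus: 70.29 + 2 = 72.29
72.29 is ≥ 72 and < 76 → C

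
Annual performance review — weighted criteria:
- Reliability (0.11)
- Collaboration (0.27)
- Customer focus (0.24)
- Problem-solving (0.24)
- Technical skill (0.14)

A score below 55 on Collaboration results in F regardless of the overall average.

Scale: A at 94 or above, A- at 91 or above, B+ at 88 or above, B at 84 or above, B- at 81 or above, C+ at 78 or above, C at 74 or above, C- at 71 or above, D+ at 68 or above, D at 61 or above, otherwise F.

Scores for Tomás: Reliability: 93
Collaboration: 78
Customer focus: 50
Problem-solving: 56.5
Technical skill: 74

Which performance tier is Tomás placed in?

Collaboration score 78 ≥ 55: minimum met.
Weighted total:
  Reliability 93 × 0.11 = 10.23
  Collaboration 78 × 0.27 = 21.06
  Customer focus 50 × 0.24 = 12
  Problem-solving 56.5 × 0.24 = 13.56
  Technical skill 74 × 0.14 = 10.36
Sum = 67.21
67.21 is ≥ 61 and < 68 → D

D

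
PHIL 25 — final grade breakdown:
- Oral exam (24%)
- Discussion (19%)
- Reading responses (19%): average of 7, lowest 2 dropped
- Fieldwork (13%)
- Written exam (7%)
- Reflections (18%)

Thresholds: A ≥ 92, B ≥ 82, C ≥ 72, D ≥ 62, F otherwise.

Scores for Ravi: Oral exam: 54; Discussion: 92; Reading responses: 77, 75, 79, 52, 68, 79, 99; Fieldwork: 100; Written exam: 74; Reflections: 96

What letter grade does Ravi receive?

Reading responses: drop 52, 68 → average of remaining 5 = 409/5 = 81.8
Weighted total:
  Oral exam 54 × 0.24 = 12.96
  Discussion 92 × 0.19 = 17.48
  Reading responses 81.8 × 0.19 = 15.542
  Fieldwork 100 × 0.13 = 13
  Written exam 74 × 0.07 = 5.18
  Reflections 96 × 0.18 = 17.28
Sum = 81.442
81.442 is ≥ 72 and < 82 → C

C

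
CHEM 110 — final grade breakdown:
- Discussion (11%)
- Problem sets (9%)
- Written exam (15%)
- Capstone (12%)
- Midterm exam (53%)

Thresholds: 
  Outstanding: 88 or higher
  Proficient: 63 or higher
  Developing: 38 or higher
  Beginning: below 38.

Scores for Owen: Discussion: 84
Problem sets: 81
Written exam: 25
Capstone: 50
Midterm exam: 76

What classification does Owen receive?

Weighted total:
  Discussion 84 × 0.11 = 9.24
  Problem sets 81 × 0.09 = 7.29
  Written exam 25 × 0.15 = 3.75
  Capstone 50 × 0.12 = 6
  Midterm exam 76 × 0.53 = 40.28
Sum = 66.56
66.56 is ≥ 63 and < 88 → Proficient

Proficient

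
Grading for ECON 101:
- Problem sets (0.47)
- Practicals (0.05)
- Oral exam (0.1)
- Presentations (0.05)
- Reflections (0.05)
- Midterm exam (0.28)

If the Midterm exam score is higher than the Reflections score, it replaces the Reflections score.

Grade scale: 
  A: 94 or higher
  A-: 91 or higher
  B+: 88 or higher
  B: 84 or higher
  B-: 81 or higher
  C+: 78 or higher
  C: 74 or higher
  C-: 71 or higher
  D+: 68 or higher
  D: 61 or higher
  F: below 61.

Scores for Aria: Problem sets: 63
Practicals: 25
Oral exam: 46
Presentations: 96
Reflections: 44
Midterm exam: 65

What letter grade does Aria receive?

D

Midterm exam (65) > Reflections (44), so Reflections counts as 65.
Weighted total:
  Problem sets 63 × 0.47 = 29.61
  Practicals 25 × 0.05 = 1.25
  Oral exam 46 × 0.1 = 4.6
  Presentations 96 × 0.05 = 4.8
  Reflections 65 × 0.05 = 3.25
  Midterm exam 65 × 0.28 = 18.2
Sum = 61.71
61.71 is ≥ 61 and < 68 → D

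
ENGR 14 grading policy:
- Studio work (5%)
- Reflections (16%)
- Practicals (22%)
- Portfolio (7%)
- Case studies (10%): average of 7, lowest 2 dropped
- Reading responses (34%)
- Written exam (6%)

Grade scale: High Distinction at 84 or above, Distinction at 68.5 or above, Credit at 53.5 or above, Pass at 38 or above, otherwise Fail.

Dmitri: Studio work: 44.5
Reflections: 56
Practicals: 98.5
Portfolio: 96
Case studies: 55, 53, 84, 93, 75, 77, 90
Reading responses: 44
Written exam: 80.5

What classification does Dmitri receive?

Case studies: drop 53, 55 → average of remaining 5 = 419/5 = 83.8
Weighted total:
  Studio work 44.5 × 0.05 = 2.225
  Reflections 56 × 0.16 = 8.96
  Practicals 98.5 × 0.22 = 21.67
  Portfolio 96 × 0.07 = 6.72
  Case studies 83.8 × 0.1 = 8.38
  Reading responses 44 × 0.34 = 14.96
  Written exam 80.5 × 0.06 = 4.83
Sum = 67.745
67.745 is ≥ 53.5 and < 68.5 → Credit

Credit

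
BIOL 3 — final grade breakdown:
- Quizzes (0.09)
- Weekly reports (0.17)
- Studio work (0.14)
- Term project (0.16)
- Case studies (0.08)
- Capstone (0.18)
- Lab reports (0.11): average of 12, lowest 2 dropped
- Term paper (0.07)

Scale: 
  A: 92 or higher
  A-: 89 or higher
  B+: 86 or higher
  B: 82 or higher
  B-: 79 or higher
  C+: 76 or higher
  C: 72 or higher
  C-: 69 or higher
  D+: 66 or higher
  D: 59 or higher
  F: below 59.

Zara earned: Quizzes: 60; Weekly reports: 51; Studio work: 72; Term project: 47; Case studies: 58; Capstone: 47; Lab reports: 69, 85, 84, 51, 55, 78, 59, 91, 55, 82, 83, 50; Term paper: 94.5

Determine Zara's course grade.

D

Lab reports: drop 50, 51 → average of remaining 10 = 741/10 = 74.1
Weighted total:
  Quizzes 60 × 0.09 = 5.4
  Weekly reports 51 × 0.17 = 8.67
  Studio work 72 × 0.14 = 10.08
  Term project 47 × 0.16 = 7.52
  Case studies 58 × 0.08 = 4.64
  Capstone 47 × 0.18 = 8.46
  Lab reports 74.1 × 0.11 = 8.151
  Term paper 94.5 × 0.07 = 6.615
Sum = 59.536
59.536 is ≥ 59 and < 66 → D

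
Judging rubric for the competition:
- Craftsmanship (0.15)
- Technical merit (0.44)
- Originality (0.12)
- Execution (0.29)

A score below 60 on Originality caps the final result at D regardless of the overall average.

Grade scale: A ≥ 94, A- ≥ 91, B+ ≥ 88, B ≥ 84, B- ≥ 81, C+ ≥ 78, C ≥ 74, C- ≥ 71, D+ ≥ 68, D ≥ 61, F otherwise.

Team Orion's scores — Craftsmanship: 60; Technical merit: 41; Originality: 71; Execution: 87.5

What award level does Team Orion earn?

Originality score 71 ≥ 60: minimum met.
Weighted total:
  Craftsmanship 60 × 0.15 = 9
  Technical merit 41 × 0.44 = 18.04
  Originality 71 × 0.12 = 8.52
  Execution 87.5 × 0.29 = 25.375
Sum = 60.935
60.935 < 61 → F

F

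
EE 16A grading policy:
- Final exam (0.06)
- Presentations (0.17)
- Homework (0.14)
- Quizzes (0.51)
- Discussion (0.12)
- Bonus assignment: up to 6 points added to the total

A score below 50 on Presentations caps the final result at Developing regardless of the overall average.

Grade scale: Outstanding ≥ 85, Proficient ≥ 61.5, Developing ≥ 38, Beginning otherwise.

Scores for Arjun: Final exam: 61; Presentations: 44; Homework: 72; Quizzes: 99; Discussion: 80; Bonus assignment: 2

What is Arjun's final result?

Developing

Presentations score 44 < 50: minimum not met.
Weighted total:
  Final exam 61 × 0.06 = 3.66
  Presentations 44 × 0.17 = 7.48
  Homework 72 × 0.14 = 10.08
  Quizzes 99 × 0.51 = 50.49
  Discussion 80 × 0.12 = 9.6
Sum = 81.31
Bonus assignment: 81.31 + 2 = 83.31
83.31 would be Proficient; cap at Developing applies → Developing.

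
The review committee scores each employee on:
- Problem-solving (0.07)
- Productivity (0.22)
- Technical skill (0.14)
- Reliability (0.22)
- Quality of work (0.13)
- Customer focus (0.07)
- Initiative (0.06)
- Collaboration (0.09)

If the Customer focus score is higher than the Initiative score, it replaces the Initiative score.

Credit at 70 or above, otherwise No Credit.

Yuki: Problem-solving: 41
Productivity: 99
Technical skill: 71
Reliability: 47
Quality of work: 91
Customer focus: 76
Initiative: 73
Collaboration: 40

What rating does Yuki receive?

Credit

Customer focus (76) > Initiative (73), so Initiative counts as 76.
Weighted total:
  Problem-solving 41 × 0.07 = 2.87
  Productivity 99 × 0.22 = 21.78
  Technical skill 71 × 0.14 = 9.94
  Reliability 47 × 0.22 = 10.34
  Quality of work 91 × 0.13 = 11.83
  Customer focus 76 × 0.07 = 5.32
  Initiative 76 × 0.06 = 4.56
  Collaboration 40 × 0.09 = 3.6
Sum = 70.24
70.24 ≥ 70 → Credit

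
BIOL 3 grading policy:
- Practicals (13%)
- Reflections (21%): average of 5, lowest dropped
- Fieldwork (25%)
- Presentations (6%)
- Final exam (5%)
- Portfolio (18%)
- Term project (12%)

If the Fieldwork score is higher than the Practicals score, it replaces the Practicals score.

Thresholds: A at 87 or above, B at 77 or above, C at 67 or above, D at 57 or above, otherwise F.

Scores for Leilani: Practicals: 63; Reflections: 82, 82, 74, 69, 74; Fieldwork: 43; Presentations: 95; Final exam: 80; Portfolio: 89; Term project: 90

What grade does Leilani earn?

Reflections: drop 69 → average of remaining 4 = 312/4 = 78
Fieldwork (43) ≤ Practicals (63), so Practicals stays at 63.
Weighted total:
  Practicals 63 × 0.13 = 8.19
  Reflections 78 × 0.21 = 16.38
  Fieldwork 43 × 0.25 = 10.75
  Presentations 95 × 0.06 = 5.7
  Final exam 80 × 0.05 = 4
  Portfolio 89 × 0.18 = 16.02
  Term project 90 × 0.12 = 10.8
Sum = 71.84
71.84 is ≥ 67 and < 77 → C

C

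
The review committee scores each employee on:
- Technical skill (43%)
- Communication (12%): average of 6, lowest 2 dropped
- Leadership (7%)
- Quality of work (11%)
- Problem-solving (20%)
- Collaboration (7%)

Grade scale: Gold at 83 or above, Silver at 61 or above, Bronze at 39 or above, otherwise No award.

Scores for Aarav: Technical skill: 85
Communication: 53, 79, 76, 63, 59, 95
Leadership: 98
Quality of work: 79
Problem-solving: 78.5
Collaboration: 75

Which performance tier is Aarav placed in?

Communication: drop 53, 59 → average of remaining 4 = 313/4 = 78.25
Weighted total:
  Technical skill 85 × 0.43 = 36.55
  Communication 78.25 × 0.12 = 9.39
  Leadership 98 × 0.07 = 6.86
  Quality of work 79 × 0.11 = 8.69
  Problem-solving 78.5 × 0.2 = 15.7
  Collaboration 75 × 0.07 = 5.25
Sum = 82.44
82.44 is ≥ 61 and < 83 → Silver

Silver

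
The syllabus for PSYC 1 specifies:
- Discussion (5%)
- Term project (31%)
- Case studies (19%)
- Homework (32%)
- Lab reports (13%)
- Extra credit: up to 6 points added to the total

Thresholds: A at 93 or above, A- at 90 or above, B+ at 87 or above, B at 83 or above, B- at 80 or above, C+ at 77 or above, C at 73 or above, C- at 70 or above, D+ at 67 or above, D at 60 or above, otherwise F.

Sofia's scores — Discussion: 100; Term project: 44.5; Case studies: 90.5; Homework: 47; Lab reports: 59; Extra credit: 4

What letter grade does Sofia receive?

Weighted total:
  Discussion 100 × 0.05 = 5
  Term project 44.5 × 0.31 = 13.795
  Case studies 90.5 × 0.19 = 17.195
  Homework 47 × 0.32 = 15.04
  Lab reports 59 × 0.13 = 7.67
Sum = 58.7
Extra credit: 58.7 + 4 = 62.7
62.7 is ≥ 60 and < 67 → D

D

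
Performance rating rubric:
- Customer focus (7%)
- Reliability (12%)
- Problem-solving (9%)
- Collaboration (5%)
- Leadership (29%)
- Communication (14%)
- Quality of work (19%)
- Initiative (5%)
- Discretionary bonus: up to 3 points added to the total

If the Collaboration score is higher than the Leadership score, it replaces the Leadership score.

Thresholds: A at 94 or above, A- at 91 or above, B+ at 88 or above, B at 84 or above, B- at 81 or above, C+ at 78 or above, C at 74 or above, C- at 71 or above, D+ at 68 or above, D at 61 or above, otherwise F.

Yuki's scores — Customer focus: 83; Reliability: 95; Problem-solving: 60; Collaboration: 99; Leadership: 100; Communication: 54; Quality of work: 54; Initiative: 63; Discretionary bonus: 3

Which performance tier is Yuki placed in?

Collaboration (99) ≤ Leadership (100), so Leadership stays at 100.
Weighted total:
  Customer focus 83 × 0.07 = 5.81
  Reliability 95 × 0.12 = 11.4
  Problem-solving 60 × 0.09 = 5.4
  Collaboration 99 × 0.05 = 4.95
  Leadership 100 × 0.29 = 29
  Communication 54 × 0.14 = 7.56
  Quality of work 54 × 0.19 = 10.26
  Initiative 63 × 0.05 = 3.15
Sum = 77.53
Discretionary bonus: 77.53 + 3 = 80.53
80.53 is ≥ 78 and < 81 → C+

C+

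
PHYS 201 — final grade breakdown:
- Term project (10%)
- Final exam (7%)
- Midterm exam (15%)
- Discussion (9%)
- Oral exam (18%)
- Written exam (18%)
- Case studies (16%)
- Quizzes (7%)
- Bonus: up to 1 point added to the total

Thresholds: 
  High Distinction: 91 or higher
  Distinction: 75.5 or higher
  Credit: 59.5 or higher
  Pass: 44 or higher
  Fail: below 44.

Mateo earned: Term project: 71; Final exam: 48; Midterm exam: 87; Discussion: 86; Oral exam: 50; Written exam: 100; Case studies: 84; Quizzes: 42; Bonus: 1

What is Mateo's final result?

Distinction

Weighted total:
  Term project 71 × 0.1 = 7.1
  Final exam 48 × 0.07 = 3.36
  Midterm exam 87 × 0.15 = 13.05
  Discussion 86 × 0.09 = 7.74
  Oral exam 50 × 0.18 = 9
  Written exam 100 × 0.18 = 18
  Case studies 84 × 0.16 = 13.44
  Quizzes 42 × 0.07 = 2.94
Sum = 74.63
Bonus: 74.63 + 1 = 75.63
75.63 is ≥ 75.5 and < 91 → Distinction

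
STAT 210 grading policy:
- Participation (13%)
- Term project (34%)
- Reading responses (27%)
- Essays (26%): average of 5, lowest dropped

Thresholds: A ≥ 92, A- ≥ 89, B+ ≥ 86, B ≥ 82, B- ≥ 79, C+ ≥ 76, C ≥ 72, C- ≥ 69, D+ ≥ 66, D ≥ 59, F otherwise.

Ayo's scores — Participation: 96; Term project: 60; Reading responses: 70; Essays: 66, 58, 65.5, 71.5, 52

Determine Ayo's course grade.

D+

Essays: drop 52 → average of remaining 4 = 261/4 = 65.25
Weighted total:
  Participation 96 × 0.13 = 12.48
  Term project 60 × 0.34 = 20.4
  Reading responses 70 × 0.27 = 18.9
  Essays 65.25 × 0.26 = 16.965
Sum = 68.745
68.745 is ≥ 66 and < 69 → D+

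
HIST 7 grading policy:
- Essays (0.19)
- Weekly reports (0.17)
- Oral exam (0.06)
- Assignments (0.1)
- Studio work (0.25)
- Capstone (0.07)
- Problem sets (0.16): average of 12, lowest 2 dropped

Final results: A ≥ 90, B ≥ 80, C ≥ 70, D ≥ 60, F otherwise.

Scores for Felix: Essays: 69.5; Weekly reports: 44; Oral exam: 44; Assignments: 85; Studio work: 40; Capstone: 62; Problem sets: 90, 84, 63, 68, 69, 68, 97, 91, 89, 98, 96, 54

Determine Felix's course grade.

Problem sets: drop 54, 63 → average of remaining 10 = 850/10 = 85
Weighted total:
  Essays 69.5 × 0.19 = 13.205
  Weekly reports 44 × 0.17 = 7.48
  Oral exam 44 × 0.06 = 2.64
  Assignments 85 × 0.1 = 8.5
  Studio work 40 × 0.25 = 10
  Capstone 62 × 0.07 = 4.34
  Problem sets 85 × 0.16 = 13.6
Sum = 59.765
59.765 < 60 → F

F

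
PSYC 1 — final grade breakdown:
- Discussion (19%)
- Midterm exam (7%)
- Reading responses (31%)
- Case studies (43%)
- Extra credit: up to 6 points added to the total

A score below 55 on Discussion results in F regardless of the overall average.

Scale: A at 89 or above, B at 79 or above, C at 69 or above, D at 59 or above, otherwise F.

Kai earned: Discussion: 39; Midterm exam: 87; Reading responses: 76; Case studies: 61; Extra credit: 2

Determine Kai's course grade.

F

Discussion score 39 < 55: minimum not met.
Weighted total:
  Discussion 39 × 0.19 = 7.41
  Midterm exam 87 × 0.07 = 6.09
  Reading responses 76 × 0.31 = 23.56
  Case studies 61 × 0.43 = 26.23
Sum = 63.29
Extra credit: 63.29 + 2 = 65.29
Because the Discussion minimum was not met, the result is F.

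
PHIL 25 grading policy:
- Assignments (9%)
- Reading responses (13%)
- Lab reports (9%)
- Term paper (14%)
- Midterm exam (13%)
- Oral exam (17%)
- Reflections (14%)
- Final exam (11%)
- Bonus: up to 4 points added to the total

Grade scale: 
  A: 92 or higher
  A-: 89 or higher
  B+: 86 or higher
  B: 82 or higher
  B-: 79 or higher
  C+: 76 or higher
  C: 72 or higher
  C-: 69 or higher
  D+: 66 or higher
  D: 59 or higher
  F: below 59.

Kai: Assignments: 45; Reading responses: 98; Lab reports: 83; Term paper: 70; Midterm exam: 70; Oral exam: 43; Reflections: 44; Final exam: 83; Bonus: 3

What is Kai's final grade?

Weighted total:
  Assignments 45 × 0.09 = 4.05
  Reading responses 98 × 0.13 = 12.74
  Lab reports 83 × 0.09 = 7.47
  Term paper 70 × 0.14 = 9.8
  Midterm exam 70 × 0.13 = 9.1
  Oral exam 43 × 0.17 = 7.31
  Reflections 44 × 0.14 = 6.16
  Final exam 83 × 0.11 = 9.13
Sum = 65.76
Bonus: 65.76 + 3 = 68.76
68.76 is ≥ 66 and < 69 → D+

D+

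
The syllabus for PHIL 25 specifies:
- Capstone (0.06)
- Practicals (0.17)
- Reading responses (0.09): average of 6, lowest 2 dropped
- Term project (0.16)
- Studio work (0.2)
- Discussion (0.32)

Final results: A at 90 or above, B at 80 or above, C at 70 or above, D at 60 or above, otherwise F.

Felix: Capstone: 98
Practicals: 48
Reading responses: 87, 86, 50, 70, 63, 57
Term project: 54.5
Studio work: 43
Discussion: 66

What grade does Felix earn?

Reading responses: drop 50, 57 → average of remaining 4 = 306/4 = 76.5
Weighted total:
  Capstone 98 × 0.06 = 5.88
  Practicals 48 × 0.17 = 8.16
  Reading responses 76.5 × 0.09 = 6.885
  Term project 54.5 × 0.16 = 8.72
  Studio work 43 × 0.2 = 8.6
  Discussion 66 × 0.32 = 21.12
Sum = 59.365
59.365 < 60 → F

F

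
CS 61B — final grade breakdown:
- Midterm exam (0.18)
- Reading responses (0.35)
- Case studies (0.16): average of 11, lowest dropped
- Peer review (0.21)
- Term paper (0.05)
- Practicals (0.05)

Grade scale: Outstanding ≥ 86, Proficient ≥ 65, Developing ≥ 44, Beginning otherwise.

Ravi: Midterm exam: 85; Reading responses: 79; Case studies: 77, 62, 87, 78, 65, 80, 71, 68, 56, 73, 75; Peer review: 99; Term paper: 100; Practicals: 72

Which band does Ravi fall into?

Case studies: drop 56 → average of remaining 10 = 736/10 = 73.6
Weighted total:
  Midterm exam 85 × 0.18 = 15.3
  Reading responses 79 × 0.35 = 27.65
  Case studies 73.6 × 0.16 = 11.776
  Peer review 99 × 0.21 = 20.79
  Term paper 100 × 0.05 = 5
  Practicals 72 × 0.05 = 3.6
Sum = 84.116
84.116 is ≥ 65 and < 86 → Proficient

Proficient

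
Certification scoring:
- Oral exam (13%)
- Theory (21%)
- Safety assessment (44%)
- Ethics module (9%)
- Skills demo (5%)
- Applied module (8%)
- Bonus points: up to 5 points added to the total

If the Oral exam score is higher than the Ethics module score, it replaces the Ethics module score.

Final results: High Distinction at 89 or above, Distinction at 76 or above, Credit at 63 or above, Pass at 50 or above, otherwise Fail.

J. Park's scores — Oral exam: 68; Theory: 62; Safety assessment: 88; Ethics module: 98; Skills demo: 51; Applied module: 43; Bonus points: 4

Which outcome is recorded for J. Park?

Oral exam (68) ≤ Ethics module (98), so Ethics module stays at 98.
Weighted total:
  Oral exam 68 × 0.13 = 8.84
  Theory 62 × 0.21 = 13.02
  Safety assessment 88 × 0.44 = 38.72
  Ethics module 98 × 0.09 = 8.82
  Skills demo 51 × 0.05 = 2.55
  Applied module 43 × 0.08 = 3.44
Sum = 75.39
Bonus points: 75.39 + 4 = 79.39
79.39 is ≥ 76 and < 89 → Distinction

Distinction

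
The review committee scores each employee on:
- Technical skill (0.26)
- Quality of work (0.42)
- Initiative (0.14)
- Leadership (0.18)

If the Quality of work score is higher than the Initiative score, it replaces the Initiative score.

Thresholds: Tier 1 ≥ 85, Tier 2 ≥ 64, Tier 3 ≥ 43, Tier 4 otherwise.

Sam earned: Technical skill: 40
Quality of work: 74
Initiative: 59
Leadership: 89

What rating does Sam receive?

Tier 2

Quality of work (74) > Initiative (59), so Initiative counts as 74.
Weighted total:
  Technical skill 40 × 0.26 = 10.4
  Quality of work 74 × 0.42 = 31.08
  Initiative 74 × 0.14 = 10.36
  Leadership 89 × 0.18 = 16.02
Sum = 67.86
67.86 is ≥ 64 and < 85 → Tier 2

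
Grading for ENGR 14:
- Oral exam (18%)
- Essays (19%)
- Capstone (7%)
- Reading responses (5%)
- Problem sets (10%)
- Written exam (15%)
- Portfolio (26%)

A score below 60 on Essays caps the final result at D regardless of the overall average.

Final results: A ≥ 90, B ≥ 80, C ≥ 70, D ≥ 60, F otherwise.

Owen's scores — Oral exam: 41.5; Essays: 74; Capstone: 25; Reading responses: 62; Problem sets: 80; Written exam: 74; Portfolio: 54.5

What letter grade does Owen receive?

F

Essays score 74 ≥ 60: minimum met.
Weighted total:
  Oral exam 41.5 × 0.18 = 7.47
  Essays 74 × 0.19 = 14.06
  Capstone 25 × 0.07 = 1.75
  Reading responses 62 × 0.05 = 3.1
  Problem sets 80 × 0.1 = 8
  Written exam 74 × 0.15 = 11.1
  Portfolio 54.5 × 0.26 = 14.17
Sum = 59.65
59.65 < 60 → F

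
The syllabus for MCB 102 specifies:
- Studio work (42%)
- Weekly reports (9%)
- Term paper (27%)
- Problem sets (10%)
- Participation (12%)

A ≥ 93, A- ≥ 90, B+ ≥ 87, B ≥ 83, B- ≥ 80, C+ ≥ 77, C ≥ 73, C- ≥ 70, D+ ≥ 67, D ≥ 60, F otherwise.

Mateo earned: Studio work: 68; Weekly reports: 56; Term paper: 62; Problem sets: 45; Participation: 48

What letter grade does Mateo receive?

D

Weighted total:
  Studio work 68 × 0.42 = 28.56
  Weekly reports 56 × 0.09 = 5.04
  Term paper 62 × 0.27 = 16.74
  Problem sets 45 × 0.1 = 4.5
  Participation 48 × 0.12 = 5.76
Sum = 60.6
60.6 is ≥ 60 and < 67 → D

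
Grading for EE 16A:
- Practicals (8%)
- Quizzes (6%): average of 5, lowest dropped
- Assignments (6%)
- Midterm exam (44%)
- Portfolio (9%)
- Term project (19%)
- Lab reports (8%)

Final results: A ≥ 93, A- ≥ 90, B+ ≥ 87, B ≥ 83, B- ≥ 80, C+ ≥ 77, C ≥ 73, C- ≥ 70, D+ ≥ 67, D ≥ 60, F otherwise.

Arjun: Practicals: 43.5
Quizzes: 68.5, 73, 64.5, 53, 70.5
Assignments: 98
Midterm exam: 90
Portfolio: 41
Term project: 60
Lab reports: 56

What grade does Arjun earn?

Quizzes: drop 53 → average of remaining 4 = 276.5/4 = 69.125
Weighted total:
  Practicals 43.5 × 0.08 = 3.48
  Quizzes 69.125 × 0.06 = 4.1475
  Assignments 98 × 0.06 = 5.88
  Midterm exam 90 × 0.44 = 39.6
  Portfolio 41 × 0.09 = 3.69
  Term project 60 × 0.19 = 11.4
  Lab reports 56 × 0.08 = 4.48
Sum = 72.6775
72.6775 is ≥ 70 and < 73 → C-

C-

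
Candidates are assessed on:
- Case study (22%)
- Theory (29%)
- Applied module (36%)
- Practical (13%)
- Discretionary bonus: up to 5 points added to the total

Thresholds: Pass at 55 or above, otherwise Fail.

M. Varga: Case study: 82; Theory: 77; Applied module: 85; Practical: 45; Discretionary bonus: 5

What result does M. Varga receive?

Pass

Weighted total:
  Case study 82 × 0.22 = 18.04
  Theory 77 × 0.29 = 22.33
  Applied module 85 × 0.36 = 30.6
  Practical 45 × 0.13 = 5.85
Sum = 76.82
Discretionary bonus: 76.82 + 5 = 81.82
81.82 ≥ 55 → Pass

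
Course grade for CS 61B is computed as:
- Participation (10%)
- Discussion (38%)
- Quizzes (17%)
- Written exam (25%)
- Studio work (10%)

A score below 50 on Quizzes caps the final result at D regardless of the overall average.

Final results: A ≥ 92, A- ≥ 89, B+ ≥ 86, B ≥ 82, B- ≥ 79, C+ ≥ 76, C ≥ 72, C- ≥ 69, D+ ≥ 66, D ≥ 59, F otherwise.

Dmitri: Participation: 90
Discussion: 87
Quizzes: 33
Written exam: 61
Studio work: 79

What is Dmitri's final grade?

Quizzes score 33 < 50: minimum not met.
Weighted total:
  Participation 90 × 0.1 = 9
  Discussion 87 × 0.38 = 33.06
  Quizzes 33 × 0.17 = 5.61
  Written exam 61 × 0.25 = 15.25
  Studio work 79 × 0.1 = 7.9
Sum = 70.82
70.82 would be C-; cap at D applies → D.

D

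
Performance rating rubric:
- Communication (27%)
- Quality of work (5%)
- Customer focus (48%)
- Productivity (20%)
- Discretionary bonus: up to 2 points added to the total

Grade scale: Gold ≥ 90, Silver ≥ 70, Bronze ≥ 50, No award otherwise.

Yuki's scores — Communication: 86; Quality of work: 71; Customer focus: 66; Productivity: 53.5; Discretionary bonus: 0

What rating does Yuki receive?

Weighted total:
  Communication 86 × 0.27 = 23.22
  Quality of work 71 × 0.05 = 3.55
  Customer focus 66 × 0.48 = 31.68
  Productivity 53.5 × 0.2 = 10.7
Sum = 69.15
Discretionary bonus: 69.15 + 0 = 69.15
69.15 is ≥ 50 and < 70 → Bronze

Bronze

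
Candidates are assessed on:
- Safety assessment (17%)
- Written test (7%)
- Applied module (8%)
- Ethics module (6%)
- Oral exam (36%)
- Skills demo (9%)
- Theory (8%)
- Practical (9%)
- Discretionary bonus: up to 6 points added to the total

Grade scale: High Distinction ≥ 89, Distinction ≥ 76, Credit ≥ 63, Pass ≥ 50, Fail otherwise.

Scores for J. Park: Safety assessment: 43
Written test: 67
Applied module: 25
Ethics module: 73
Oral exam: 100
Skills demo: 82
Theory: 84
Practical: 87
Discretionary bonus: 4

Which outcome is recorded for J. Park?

Weighted total:
  Safety assessment 43 × 0.17 = 7.31
  Written test 67 × 0.07 = 4.69
  Applied module 25 × 0.08 = 2
  Ethics module 73 × 0.06 = 4.38
  Oral exam 100 × 0.36 = 36
  Skills demo 82 × 0.09 = 7.38
  Theory 84 × 0.08 = 6.72
  Practical 87 × 0.09 = 7.83
Sum = 76.31
Discretionary bonus: 76.31 + 4 = 80.31
80.31 is ≥ 76 and < 89 → Distinction

Distinction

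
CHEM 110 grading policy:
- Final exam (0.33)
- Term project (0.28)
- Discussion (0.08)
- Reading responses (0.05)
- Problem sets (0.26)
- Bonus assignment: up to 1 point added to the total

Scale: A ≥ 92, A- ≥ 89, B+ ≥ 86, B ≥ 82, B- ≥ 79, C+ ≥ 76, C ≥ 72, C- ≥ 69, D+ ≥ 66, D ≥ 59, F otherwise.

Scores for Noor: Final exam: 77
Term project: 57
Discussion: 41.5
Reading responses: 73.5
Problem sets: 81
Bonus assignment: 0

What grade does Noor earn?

C-

Weighted total:
  Final exam 77 × 0.33 = 25.41
  Term project 57 × 0.28 = 15.96
  Discussion 41.5 × 0.08 = 3.32
  Reading responses 73.5 × 0.05 = 3.675
  Problem sets 81 × 0.26 = 21.06
Sum = 69.425
Bonus assignment: 69.425 + 0 = 69.425
69.425 is ≥ 69 and < 72 → C-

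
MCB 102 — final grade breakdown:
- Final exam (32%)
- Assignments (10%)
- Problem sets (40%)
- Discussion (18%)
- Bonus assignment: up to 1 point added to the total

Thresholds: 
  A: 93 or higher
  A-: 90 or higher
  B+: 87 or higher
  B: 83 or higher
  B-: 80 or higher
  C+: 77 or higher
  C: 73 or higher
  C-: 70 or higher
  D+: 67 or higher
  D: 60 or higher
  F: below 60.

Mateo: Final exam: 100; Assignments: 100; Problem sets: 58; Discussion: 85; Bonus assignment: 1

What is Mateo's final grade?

Weighted total:
  Final exam 100 × 0.32 = 32
  Assignments 100 × 0.1 = 10
  Problem sets 58 × 0.4 = 23.2
  Discussion 85 × 0.18 = 15.3
Sum = 80.5
Bonus assignment: 80.5 + 1 = 81.5
81.5 is ≥ 80 and < 83 → B-

B-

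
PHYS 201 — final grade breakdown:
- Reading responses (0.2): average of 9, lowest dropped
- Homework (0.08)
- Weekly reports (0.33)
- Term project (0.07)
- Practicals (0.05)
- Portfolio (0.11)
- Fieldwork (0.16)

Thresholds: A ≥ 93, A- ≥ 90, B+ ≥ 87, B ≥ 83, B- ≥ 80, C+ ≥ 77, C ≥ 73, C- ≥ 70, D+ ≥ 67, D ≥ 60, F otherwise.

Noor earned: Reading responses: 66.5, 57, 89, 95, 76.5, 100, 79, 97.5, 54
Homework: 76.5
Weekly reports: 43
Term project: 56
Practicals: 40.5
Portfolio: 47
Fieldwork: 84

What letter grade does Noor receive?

Reading responses: drop 54 → average of remaining 8 = 660.5/8 = 82.5625
Weighted total:
  Reading responses 82.5625 × 0.2 = 16.5125
  Homework 76.5 × 0.08 = 6.12
  Weekly reports 43 × 0.33 = 14.19
  Term project 56 × 0.07 = 3.92
  Practicals 40.5 × 0.05 = 2.025
  Portfolio 47 × 0.11 = 5.17
  Fieldwork 84 × 0.16 = 13.44
Sum = 61.3775
61.3775 is ≥ 60 and < 67 → D

D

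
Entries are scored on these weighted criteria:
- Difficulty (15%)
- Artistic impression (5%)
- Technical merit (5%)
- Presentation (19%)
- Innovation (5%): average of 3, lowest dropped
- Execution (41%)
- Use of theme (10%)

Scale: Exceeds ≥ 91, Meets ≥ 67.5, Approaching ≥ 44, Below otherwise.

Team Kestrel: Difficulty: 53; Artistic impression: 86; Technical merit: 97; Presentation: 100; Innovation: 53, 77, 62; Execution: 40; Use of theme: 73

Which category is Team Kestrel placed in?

Innovation: drop 53 → average of remaining 2 = 139/2 = 69.5
Weighted total:
  Difficulty 53 × 0.15 = 7.95
  Artistic impression 86 × 0.05 = 4.3
  Technical merit 97 × 0.05 = 4.85
  Presentation 100 × 0.19 = 19
  Innovation 69.5 × 0.05 = 3.475
  Execution 40 × 0.41 = 16.4
  Use of theme 73 × 0.1 = 7.3
Sum = 63.275
63.275 is ≥ 44 and < 67.5 → Approaching

Approaching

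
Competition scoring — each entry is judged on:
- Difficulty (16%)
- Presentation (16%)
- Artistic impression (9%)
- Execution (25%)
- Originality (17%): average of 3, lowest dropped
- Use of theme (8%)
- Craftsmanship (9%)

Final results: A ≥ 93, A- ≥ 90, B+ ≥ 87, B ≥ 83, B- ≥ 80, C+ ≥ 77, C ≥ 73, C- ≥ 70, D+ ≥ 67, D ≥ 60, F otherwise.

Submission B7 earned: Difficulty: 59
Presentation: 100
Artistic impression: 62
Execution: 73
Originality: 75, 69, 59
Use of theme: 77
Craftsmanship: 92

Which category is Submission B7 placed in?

Originality: drop 59 → average of remaining 2 = 144/2 = 72
Weighted total:
  Difficulty 59 × 0.16 = 9.44
  Presentation 100 × 0.16 = 16
  Artistic impression 62 × 0.09 = 5.58
  Execution 73 × 0.25 = 18.25
  Originality 72 × 0.17 = 12.24
  Use of theme 77 × 0.08 = 6.16
  Craftsmanship 92 × 0.09 = 8.28
Sum = 75.95
75.95 is ≥ 73 and < 77 → C

C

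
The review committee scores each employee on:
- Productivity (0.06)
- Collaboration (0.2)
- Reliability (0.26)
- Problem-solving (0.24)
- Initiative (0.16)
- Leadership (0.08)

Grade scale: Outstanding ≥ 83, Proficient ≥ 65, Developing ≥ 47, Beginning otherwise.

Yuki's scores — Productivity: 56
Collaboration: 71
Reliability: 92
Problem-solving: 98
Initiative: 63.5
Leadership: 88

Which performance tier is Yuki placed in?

Weighted total:
  Productivity 56 × 0.06 = 3.36
  Collaboration 71 × 0.2 = 14.2
  Reliability 92 × 0.26 = 23.92
  Problem-solving 98 × 0.24 = 23.52
  Initiative 63.5 × 0.16 = 10.16
  Leadership 88 × 0.08 = 7.04
Sum = 82.2
82.2 is ≥ 65 and < 83 → Proficient

Proficient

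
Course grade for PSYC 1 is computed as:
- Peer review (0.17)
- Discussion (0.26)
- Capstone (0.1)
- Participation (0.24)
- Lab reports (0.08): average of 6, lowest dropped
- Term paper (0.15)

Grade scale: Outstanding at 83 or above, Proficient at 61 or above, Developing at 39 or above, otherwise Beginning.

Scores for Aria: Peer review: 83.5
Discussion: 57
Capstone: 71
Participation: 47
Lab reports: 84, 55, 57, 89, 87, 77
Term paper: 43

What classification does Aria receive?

Developing

Lab reports: drop 55 → average of remaining 5 = 394/5 = 78.8
Weighted total:
  Peer review 83.5 × 0.17 = 14.195
  Discussion 57 × 0.26 = 14.82
  Capstone 71 × 0.1 = 7.1
  Participation 47 × 0.24 = 11.28
  Lab reports 78.8 × 0.08 = 6.304
  Term paper 43 × 0.15 = 6.45
Sum = 60.149
60.149 is ≥ 39 and < 61 → Developing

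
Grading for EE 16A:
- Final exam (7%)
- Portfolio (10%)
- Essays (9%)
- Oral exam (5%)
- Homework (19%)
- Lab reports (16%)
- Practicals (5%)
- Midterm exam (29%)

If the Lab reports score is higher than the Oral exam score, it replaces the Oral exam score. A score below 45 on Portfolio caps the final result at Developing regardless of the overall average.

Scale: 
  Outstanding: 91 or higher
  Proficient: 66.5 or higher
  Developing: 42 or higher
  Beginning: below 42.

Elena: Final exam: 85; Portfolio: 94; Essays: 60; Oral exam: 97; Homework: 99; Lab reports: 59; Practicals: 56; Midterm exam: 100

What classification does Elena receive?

Lab reports (59) ≤ Oral exam (97), so Oral exam stays at 97.
Portfolio score 94 ≥ 45: minimum met.
Weighted total:
  Final exam 85 × 0.07 = 5.95
  Portfolio 94 × 0.1 = 9.4
  Essays 60 × 0.09 = 5.4
  Oral exam 97 × 0.05 = 4.85
  Homework 99 × 0.19 = 18.81
  Lab reports 59 × 0.16 = 9.44
  Practicals 56 × 0.05 = 2.8
  Midterm exam 100 × 0.29 = 29
Sum = 85.65
85.65 is ≥ 66.5 and < 91 → Proficient

Proficient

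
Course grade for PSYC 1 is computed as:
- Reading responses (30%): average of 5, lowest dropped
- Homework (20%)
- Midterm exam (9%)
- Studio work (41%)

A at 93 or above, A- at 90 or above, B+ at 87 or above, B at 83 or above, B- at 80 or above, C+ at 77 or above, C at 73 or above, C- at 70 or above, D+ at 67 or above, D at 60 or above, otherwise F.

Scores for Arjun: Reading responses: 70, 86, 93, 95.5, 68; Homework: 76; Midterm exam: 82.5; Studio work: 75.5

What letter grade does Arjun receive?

C+

Reading responses: drop 68 → average of remaining 4 = 344.5/4 = 86.125
Weighted total:
  Reading responses 86.125 × 0.3 = 25.8375
  Homework 76 × 0.2 = 15.2
  Midterm exam 82.5 × 0.09 = 7.425
  Studio work 75.5 × 0.41 = 30.955
Sum = 79.4175
79.4175 is ≥ 77 and < 80 → C+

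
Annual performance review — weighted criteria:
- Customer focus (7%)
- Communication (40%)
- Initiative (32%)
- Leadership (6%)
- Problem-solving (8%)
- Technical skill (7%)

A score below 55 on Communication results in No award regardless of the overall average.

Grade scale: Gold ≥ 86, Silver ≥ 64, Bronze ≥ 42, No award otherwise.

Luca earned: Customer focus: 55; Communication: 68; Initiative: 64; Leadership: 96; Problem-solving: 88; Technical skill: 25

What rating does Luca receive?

Silver

Communication score 68 ≥ 55: minimum met.
Weighted total:
  Customer focus 55 × 0.07 = 3.85
  Communication 68 × 0.4 = 27.2
  Initiative 64 × 0.32 = 20.48
  Leadership 96 × 0.06 = 5.76
  Problem-solving 88 × 0.08 = 7.04
  Technical skill 25 × 0.07 = 1.75
Sum = 66.08
66.08 is ≥ 64 and < 86 → Silver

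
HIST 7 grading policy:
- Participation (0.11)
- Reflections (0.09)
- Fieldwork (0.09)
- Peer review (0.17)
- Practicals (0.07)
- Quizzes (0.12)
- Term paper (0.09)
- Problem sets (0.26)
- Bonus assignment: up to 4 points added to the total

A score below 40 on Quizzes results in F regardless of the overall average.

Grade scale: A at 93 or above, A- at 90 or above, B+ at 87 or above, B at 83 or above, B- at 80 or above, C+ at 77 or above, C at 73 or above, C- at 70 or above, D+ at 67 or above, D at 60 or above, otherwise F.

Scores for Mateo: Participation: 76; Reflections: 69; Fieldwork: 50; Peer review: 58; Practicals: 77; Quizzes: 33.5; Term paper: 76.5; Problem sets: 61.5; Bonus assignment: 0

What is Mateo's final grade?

F

Quizzes score 33.5 < 40: minimum not met.
Weighted total:
  Participation 76 × 0.11 = 8.36
  Reflections 69 × 0.09 = 6.21
  Fieldwork 50 × 0.09 = 4.5
  Peer review 58 × 0.17 = 9.86
  Practicals 77 × 0.07 = 5.39
  Quizzes 33.5 × 0.12 = 4.02
  Term paper 76.5 × 0.09 = 6.885
  Problem sets 61.5 × 0.26 = 15.99
Sum = 61.215
Bonus assignment: 61.215 + 0 = 61.215
Because the Quizzes minimum was not met, the result is F.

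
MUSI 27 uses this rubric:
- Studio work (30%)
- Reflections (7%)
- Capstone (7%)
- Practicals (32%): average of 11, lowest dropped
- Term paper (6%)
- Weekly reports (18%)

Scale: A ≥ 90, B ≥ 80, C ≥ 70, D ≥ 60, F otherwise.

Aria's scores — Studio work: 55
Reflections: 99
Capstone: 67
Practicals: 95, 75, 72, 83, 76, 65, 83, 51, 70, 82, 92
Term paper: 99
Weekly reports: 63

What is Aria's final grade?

Practicals: drop 51 → average of remaining 10 = 793/10 = 79.3
Weighted total:
  Studio work 55 × 0.3 = 16.5
  Reflections 99 × 0.07 = 6.93
  Capstone 67 × 0.07 = 4.69
  Practicals 79.3 × 0.32 = 25.376
  Term paper 99 × 0.06 = 5.94
  Weekly reports 63 × 0.18 = 11.34
Sum = 70.776
70.776 is ≥ 70 and < 80 → C

C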